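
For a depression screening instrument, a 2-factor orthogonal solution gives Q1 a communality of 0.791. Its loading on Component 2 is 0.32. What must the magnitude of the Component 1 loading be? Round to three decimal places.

0.830

Under orthogonal rotation h² = Σλ², so λ_Component 1² = h² − (0.1024) = 0.791 − 0.1024 = 0.6886.
|λ| = √0.6886 = 0.8298.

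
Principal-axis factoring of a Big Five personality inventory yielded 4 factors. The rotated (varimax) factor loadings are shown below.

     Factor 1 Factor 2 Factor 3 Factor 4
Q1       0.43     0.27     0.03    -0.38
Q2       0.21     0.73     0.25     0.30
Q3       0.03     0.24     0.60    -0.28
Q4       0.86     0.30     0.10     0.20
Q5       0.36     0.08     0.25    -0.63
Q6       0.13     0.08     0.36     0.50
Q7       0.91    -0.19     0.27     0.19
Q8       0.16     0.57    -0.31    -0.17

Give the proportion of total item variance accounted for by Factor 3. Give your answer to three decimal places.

SS loadings for Factor 3 = 0.03² + 0.25² + 0.60² + 0.10² + 0.25² + 0.36² + 0.27² + (-0.31)² = 0.7945
Proportion of variance = 0.7945 / 8 = 0.0993.

0.099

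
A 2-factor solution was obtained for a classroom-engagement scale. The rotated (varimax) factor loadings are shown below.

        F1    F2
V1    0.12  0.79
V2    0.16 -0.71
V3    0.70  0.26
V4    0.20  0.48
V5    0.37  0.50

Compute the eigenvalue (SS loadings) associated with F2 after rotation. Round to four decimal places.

1.6762

SS loadings for F2 = 0.79² + (-0.71)² + 0.26² + 0.48² + 0.50² = 0.6241 + 0.5041 + 0.0676 + 0.2304 + 0.2500 = 1.6762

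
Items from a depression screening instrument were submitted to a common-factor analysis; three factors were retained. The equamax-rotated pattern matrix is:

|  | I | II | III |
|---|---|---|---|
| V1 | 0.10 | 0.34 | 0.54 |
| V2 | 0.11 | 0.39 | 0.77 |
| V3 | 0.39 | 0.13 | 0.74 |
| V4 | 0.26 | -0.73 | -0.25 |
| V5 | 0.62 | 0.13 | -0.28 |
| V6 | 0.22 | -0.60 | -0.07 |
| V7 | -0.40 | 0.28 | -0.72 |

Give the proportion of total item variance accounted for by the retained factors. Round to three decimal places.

0.601

SS loadings by factor: 0.8346, 1.2728, 2.0963; total = 4.2037.
Total variance with 7 standardized items is 7, so the solution explains 4.2037/7 = 0.6005.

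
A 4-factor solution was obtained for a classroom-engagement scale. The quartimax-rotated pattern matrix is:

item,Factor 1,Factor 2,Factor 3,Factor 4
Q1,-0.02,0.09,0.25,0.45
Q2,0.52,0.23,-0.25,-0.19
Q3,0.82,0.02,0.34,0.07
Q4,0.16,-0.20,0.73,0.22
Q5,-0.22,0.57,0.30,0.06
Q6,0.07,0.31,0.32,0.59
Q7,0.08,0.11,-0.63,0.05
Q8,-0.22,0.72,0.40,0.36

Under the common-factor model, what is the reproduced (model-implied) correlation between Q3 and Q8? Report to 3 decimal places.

-0.005

r̂ = Σ λ_i·λ_j across factors = (0.82)(-0.22) + (0.02)(0.72) + (0.34)(0.40) + (0.07)(0.36)
  = -0.1804 +0.0144 +0.1360 +0.0252 = -0.0048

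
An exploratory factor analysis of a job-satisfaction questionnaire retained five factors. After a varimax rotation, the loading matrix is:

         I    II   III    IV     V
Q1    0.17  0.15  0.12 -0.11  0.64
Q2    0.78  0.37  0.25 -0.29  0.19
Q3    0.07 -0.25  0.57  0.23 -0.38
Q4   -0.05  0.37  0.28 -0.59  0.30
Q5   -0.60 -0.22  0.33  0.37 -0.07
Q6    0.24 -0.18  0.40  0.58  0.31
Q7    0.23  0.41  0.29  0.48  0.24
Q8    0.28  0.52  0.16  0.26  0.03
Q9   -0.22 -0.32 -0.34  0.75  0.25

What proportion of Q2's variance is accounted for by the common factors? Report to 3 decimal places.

0.928

h² = 0.78² + 0.37² + 0.25² + (-0.29)² + 0.19² = 0.6084 + 0.1369 + 0.0625 + 0.0841 + 0.0361 = 0.9280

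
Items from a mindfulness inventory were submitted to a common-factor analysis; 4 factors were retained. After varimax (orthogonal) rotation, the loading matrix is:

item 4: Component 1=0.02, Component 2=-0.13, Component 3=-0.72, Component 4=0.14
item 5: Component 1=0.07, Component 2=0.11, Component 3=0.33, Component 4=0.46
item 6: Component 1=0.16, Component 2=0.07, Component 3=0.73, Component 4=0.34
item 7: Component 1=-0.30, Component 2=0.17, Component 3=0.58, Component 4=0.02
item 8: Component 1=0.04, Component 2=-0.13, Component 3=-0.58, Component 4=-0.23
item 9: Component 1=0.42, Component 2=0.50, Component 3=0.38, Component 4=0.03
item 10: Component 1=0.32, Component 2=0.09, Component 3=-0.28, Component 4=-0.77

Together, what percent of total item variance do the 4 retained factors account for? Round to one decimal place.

54.1%

Communalities: 0.5553, 0.3375, 0.6790, 0.4557, 0.4078, 0.5717, 0.7818; Σh² = 3.7888.
Total variance with 7 standardized items is 7, so the solution explains 3.7888/7 = 0.5413 = 54.13%.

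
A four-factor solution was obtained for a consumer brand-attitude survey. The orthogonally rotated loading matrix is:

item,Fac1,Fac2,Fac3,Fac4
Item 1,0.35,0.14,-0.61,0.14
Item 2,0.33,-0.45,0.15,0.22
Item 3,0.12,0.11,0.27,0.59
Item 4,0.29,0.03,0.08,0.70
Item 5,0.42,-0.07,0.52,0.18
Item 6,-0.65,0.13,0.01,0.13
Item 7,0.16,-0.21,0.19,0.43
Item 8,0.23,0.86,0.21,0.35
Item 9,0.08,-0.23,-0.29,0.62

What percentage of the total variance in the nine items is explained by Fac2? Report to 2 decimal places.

SS loadings for Fac2 = 0.14² + (-0.45)² + 0.11² + 0.03² + (-0.07)² + 0.13² + (-0.21)² + 0.86² + (-0.23)² = 1.0935
With 9 standardized items, total variance = 9. Proportion = 1.0935/9 = 0.1215 → 12.15%.

12.15%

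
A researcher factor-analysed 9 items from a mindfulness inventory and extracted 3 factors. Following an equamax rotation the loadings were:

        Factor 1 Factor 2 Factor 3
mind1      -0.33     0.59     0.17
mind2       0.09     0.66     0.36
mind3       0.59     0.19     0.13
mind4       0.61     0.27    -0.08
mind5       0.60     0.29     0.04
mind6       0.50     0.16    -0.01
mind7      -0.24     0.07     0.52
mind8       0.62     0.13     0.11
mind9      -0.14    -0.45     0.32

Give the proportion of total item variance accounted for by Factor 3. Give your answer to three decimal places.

SS loadings for Factor 3 = 0.17² + 0.36² + 0.13² + (-0.08)² + 0.04² + (-0.01)² + 0.52² + 0.11² + 0.32² = 0.5684
Proportion of variance = 0.5684 / 9 = 0.0632.

0.063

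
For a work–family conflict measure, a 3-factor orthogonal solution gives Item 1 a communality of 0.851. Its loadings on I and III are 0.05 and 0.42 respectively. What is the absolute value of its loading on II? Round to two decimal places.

0.82

Under orthogonal rotation h² = Σλ², so λ_II² = h² − (0.1789) = 0.851 − 0.1789 = 0.6721.
|λ| = √0.6721 = 0.8198.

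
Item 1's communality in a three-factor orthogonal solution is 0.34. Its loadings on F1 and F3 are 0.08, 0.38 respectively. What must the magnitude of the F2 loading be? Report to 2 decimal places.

0.43

Under orthogonal rotation h² = Σλ², so λ_F2² = h² − (0.1508) = 0.34 − 0.1508 = 0.1892.
|λ| = √0.1892 = 0.4350.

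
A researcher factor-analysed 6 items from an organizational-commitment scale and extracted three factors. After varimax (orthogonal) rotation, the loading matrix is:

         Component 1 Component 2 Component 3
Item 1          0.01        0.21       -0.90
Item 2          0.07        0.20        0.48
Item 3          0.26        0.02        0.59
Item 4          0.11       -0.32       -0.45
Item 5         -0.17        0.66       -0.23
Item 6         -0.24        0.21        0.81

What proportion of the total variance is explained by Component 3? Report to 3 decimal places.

0.383

SS loadings for Component 3 = (-0.90)² + 0.48² + 0.59² + (-0.45)² + (-0.23)² + 0.81² = 2.3000
Proportion of variance = 2.3000 / 6 = 0.3833.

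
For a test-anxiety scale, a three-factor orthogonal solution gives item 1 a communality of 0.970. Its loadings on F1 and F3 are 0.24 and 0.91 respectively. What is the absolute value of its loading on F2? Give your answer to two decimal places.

0.29

Under orthogonal rotation h² = Σλ², so λ_F2² = h² − (0.8857) = 0.970 − 0.8857 = 0.0843.
|λ| = √0.0843 = 0.2903.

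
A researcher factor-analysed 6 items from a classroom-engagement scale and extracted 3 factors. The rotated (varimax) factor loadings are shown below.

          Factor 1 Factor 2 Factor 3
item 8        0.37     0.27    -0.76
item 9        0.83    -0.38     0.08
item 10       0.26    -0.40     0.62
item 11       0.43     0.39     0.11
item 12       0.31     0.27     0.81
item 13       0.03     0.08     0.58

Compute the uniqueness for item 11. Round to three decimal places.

h² = 0.43² + 0.39² + 0.11² = 0.1849 + 0.1521 + 0.0121 = 0.3491
Uniqueness u² = 1 − h² = 1 − 0.3491 = 0.6509

0.651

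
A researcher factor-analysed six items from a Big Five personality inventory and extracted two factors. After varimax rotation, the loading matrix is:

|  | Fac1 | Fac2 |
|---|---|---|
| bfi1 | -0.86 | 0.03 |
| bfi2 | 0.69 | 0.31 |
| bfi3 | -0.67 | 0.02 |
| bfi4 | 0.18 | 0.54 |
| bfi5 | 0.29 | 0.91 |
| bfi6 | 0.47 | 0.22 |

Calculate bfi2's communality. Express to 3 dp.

h² = 0.69² + 0.31² = 0.4761 + 0.0961 = 0.5722

0.572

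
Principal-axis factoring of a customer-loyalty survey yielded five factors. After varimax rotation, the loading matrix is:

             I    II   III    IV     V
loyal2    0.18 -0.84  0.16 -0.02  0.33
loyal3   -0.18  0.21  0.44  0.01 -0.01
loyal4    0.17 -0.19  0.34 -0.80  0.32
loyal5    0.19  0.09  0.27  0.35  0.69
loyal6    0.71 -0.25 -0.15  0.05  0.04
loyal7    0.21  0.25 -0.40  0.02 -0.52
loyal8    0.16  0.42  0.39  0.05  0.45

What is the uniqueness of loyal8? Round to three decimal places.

h² = 0.16² + 0.42² + 0.39² + 0.05² + 0.45² = 0.0256 + 0.1764 + 0.1521 + 0.0025 + 0.2025 = 0.5591
Uniqueness u² = 1 − h² = 1 − 0.5591 = 0.4409

0.441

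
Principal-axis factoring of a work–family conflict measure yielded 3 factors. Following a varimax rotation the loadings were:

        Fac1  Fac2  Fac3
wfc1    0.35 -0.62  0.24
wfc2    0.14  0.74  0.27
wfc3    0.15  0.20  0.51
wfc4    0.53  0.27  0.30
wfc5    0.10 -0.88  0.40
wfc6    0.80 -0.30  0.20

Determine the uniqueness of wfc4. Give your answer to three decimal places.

0.556

h² = 0.53² + 0.27² + 0.30² = 0.2809 + 0.0729 + 0.0900 = 0.4438
Uniqueness u² = 1 − h² = 1 − 0.4438 = 0.5562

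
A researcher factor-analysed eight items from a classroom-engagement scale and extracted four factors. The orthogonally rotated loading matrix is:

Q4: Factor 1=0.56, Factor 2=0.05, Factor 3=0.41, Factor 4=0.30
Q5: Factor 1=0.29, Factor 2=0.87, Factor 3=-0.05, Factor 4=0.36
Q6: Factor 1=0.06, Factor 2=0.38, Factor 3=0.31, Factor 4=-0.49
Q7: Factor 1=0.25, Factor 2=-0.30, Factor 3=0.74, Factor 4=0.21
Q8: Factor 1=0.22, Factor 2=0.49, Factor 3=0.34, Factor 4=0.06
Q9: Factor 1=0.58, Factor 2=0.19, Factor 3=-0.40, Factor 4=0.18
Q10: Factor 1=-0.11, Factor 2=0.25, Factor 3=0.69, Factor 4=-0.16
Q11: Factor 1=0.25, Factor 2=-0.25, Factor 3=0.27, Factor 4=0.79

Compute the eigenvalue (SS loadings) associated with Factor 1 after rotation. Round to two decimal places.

0.92

SS loadings for Factor 1 = 0.56² + 0.29² + 0.06² + 0.25² + 0.22² + 0.58² + (-0.11)² + 0.25² = 0.3136 + 0.0841 + 0.0036 + 0.0625 + 0.0484 + 0.3364 + 0.0121 + 0.0625 = 0.9232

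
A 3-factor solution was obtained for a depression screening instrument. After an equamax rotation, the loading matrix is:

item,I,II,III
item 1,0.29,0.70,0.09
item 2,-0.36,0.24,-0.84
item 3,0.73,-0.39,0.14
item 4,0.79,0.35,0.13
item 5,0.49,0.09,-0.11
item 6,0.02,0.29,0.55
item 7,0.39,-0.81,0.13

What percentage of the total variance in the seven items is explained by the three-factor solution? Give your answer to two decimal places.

Communalities: 0.5822, 0.8928, 0.7046, 0.7635, 0.2603, 0.3870, 0.8251; Σh² = 4.4155.
Total variance with 7 standardized items is 7, so the solution explains 4.4155/7 = 0.6308 = 63.08%.

63.08%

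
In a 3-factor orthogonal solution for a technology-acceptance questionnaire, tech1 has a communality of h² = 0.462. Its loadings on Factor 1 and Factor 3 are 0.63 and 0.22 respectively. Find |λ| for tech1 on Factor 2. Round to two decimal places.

Under orthogonal rotation h² = Σλ², so λ_Factor 2² = h² − (0.4453) = 0.462 − 0.4453 = 0.0167.
|λ| = √0.0167 = 0.1292.

0.13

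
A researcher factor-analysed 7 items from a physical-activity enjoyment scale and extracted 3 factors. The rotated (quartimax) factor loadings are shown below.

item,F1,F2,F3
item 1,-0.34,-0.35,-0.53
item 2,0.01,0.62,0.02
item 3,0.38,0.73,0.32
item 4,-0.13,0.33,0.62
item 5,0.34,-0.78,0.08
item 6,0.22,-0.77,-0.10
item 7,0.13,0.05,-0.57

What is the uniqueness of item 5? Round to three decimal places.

0.270

h² = 0.34² + (-0.78)² + 0.08² = 0.1156 + 0.6084 + 0.0064 = 0.7304
Uniqueness u² = 1 − h² = 1 − 0.7304 = 0.2696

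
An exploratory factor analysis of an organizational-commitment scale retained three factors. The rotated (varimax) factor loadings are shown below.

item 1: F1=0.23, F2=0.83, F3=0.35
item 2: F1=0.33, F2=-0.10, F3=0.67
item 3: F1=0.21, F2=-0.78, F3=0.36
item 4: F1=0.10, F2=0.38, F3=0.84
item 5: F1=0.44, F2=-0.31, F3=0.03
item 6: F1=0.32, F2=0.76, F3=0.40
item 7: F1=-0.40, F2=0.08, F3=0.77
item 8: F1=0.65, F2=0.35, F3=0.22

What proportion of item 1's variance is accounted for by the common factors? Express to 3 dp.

0.864

h² = 0.23² + 0.83² + 0.35² = 0.0529 + 0.6889 + 0.1225 = 0.8643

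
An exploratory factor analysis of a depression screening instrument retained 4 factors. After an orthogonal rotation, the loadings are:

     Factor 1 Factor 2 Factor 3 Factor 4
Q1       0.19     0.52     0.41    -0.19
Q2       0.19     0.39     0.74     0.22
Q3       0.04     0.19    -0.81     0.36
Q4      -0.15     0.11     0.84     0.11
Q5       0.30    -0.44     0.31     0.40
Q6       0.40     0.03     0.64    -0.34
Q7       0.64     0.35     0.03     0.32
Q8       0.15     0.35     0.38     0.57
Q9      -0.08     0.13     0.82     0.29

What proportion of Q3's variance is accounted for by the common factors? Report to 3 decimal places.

h² = 0.04² + 0.19² + (-0.81)² + 0.36² = 0.0016 + 0.0361 + 0.6561 + 0.1296 = 0.8234

0.823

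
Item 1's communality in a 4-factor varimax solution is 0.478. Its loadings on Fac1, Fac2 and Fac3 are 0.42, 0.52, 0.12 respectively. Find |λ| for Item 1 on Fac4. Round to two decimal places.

Under orthogonal rotation h² = Σλ², so λ_Fac4² = h² − (0.4612) = 0.478 − 0.4612 = 0.0168.
|λ| = √0.0168 = 0.1296.

0.13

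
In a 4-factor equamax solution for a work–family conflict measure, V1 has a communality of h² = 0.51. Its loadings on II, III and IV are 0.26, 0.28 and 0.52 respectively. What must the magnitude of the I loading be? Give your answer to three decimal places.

Under orthogonal rotation h² = Σλ², so λ_I² = h² − (0.4164) = 0.51 − 0.4164 = 0.0936.
|λ| = √0.0936 = 0.3059.

0.306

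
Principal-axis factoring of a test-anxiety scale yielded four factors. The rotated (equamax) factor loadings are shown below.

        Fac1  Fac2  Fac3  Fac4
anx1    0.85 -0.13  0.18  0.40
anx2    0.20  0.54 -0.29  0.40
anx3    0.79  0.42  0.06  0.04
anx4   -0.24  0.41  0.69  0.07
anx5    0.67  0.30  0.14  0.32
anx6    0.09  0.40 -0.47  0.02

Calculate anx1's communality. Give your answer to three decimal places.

0.932

h² = 0.85² + (-0.13)² + 0.18² + 0.40² = 0.7225 + 0.0169 + 0.0324 + 0.1600 = 0.9318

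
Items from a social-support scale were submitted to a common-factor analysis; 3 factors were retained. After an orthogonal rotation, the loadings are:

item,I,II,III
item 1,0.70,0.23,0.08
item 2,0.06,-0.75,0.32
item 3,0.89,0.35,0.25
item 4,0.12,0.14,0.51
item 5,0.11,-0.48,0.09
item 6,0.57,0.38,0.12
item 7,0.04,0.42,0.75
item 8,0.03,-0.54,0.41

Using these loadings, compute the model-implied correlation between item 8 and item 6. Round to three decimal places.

-0.139

r̂ = Σ λ_i·λ_j across factors = (0.03)(0.57) + (-0.54)(0.38) + (0.41)(0.12)
  = +0.0171 -0.2052 +0.0492 = -0.1389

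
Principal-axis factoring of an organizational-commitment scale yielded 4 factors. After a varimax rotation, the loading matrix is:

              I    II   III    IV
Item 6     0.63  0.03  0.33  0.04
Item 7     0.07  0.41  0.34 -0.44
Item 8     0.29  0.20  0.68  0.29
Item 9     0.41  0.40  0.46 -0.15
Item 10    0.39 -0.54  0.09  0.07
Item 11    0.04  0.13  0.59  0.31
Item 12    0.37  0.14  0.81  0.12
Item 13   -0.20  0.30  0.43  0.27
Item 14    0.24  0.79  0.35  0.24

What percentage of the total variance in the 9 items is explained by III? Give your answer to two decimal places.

24.65%

SS loadings for III = 0.33² + 0.34² + 0.68² + 0.46² + 0.09² + 0.59² + 0.81² + 0.43² + 0.35² = 2.2182
With 9 standardized items, total variance = 9. Proportion = 2.2182/9 = 0.2465 → 24.65%.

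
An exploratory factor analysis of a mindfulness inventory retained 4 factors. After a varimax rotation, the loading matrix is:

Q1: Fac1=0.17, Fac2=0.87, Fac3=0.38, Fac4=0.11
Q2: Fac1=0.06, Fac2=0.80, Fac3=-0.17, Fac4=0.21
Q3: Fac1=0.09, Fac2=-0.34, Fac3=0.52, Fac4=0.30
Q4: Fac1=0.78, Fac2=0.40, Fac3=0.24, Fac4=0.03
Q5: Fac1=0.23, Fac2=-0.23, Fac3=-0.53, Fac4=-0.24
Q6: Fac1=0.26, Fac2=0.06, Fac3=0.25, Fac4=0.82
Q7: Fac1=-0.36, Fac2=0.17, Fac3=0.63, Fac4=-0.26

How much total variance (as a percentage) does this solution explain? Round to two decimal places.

69.19%

Communalities: 0.9423, 0.7166, 0.4841, 0.8269, 0.4443, 0.8061, 0.6230; Σh² = 4.8433.
Total variance with 7 standardized items is 7, so the solution explains 4.8433/7 = 0.6919 = 69.19%.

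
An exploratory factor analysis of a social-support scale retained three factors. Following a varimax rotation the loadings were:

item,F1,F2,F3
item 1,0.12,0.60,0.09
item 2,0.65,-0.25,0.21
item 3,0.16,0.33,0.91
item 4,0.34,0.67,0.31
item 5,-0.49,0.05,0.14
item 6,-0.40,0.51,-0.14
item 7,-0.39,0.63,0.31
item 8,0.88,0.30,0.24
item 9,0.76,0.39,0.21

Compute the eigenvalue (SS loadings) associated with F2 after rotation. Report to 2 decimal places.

SS loadings for F2 = 0.60² + (-0.25)² + 0.33² + 0.67² + 0.05² + 0.51² + 0.63² + 0.30² + 0.39² = 0.3600 + 0.0625 + 0.1089 + 0.4489 + 0.0025 + 0.2601 + 0.3969 + 0.0900 + 0.1521 = 1.8819

1.88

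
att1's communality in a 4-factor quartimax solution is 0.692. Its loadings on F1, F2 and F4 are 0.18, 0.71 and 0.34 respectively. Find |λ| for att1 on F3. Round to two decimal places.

0.20

Under orthogonal rotation h² = Σλ², so λ_F3² = h² − (0.6521) = 0.692 − 0.6521 = 0.0399.
|λ| = √0.0399 = 0.1997.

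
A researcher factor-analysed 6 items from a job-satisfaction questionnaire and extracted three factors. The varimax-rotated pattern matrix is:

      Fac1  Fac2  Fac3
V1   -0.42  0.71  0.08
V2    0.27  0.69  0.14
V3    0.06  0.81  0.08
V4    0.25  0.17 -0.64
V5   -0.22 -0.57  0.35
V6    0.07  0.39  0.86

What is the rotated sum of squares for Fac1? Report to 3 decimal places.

0.369

SS loadings for Fac1 = (-0.42)² + 0.27² + 0.06² + 0.25² + (-0.22)² + 0.07² = 0.1764 + 0.0729 + 0.0036 + 0.0625 + 0.0484 + 0.0049 = 0.3687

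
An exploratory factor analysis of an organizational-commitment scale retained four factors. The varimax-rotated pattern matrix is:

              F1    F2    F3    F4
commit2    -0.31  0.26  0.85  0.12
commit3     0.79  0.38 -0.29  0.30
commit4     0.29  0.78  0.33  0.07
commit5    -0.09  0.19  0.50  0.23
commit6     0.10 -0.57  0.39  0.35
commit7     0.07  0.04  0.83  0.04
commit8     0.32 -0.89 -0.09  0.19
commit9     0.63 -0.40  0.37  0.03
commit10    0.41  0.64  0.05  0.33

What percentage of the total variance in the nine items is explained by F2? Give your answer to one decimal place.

28.3%

SS loadings for F2 = 0.26² + 0.38² + 0.78² + 0.19² + (-0.57)² + 0.04² + (-0.89)² + (-0.40)² + 0.64² = 2.5447
With 9 standardized items, total variance = 9. Proportion = 2.5447/9 = 0.2827 → 28.27%.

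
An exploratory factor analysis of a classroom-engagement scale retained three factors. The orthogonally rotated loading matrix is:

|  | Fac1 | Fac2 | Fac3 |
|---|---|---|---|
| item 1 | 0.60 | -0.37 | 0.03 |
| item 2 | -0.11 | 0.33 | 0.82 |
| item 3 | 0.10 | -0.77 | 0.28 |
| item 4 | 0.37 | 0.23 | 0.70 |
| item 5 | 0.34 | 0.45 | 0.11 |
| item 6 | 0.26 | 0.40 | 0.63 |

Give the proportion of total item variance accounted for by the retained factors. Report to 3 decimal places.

0.601

Communalities: 0.4978, 0.7934, 0.6813, 0.6798, 0.3302, 0.6245; Σh² = 3.6070.
Total variance with 6 standardized items is 6, so the solution explains 3.6070/6 = 0.6012.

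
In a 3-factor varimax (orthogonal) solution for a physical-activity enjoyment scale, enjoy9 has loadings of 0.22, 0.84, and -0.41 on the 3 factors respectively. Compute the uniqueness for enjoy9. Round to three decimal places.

0.078

h² = 0.22² + 0.84² + (-0.41)² = 0.0484 + 0.7056 + 0.1681 = 0.9221
Uniqueness u² = 1 − h² = 1 − 0.9221 = 0.0779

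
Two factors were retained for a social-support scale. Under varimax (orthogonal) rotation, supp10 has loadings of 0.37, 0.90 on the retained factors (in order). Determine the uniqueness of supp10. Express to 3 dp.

0.053

h² = 0.37² + 0.90² = 0.1369 + 0.8100 = 0.9469
Uniqueness u² = 1 − h² = 1 − 0.9469 = 0.0531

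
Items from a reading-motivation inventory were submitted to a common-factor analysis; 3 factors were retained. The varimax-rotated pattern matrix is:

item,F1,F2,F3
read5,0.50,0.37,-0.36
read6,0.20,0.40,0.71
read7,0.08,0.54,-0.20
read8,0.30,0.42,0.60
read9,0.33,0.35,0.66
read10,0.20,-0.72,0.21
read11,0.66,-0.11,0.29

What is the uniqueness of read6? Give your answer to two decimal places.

h² = 0.20² + 0.40² + 0.71² = 0.0400 + 0.1600 + 0.5041 = 0.7041
Uniqueness u² = 1 − h² = 1 − 0.7041 = 0.2959

0.30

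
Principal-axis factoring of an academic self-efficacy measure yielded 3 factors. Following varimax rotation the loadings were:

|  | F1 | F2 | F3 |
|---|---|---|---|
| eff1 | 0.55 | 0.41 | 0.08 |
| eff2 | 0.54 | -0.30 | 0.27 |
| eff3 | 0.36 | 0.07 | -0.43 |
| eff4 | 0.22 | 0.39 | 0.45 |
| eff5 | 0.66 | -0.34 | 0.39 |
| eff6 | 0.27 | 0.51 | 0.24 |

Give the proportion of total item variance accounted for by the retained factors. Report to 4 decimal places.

SS loadings by factor: 1.2806, 0.7908, 0.6764; total = 2.7478.
Total variance with 6 standardized items is 6, so the solution explains 2.7478/6 = 0.4580.

0.4580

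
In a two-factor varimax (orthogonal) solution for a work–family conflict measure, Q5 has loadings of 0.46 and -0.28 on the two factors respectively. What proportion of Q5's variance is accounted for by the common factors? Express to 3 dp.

0.290

h² = 0.46² + (-0.28)² = 0.2116 + 0.0784 = 0.2900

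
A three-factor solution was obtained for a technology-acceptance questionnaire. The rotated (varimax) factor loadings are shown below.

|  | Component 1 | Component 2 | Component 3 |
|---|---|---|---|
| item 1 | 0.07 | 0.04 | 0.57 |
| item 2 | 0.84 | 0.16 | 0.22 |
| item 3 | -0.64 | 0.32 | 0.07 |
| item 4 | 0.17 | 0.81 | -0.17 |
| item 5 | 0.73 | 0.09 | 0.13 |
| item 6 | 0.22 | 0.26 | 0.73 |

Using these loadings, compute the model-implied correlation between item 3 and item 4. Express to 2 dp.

0.14

r̂ = Σ λ_i·λ_j across factors = (-0.64)(0.17) + (0.32)(0.81) + (0.07)(-0.17)
  = -0.1088 +0.2592 -0.0119 = 0.1385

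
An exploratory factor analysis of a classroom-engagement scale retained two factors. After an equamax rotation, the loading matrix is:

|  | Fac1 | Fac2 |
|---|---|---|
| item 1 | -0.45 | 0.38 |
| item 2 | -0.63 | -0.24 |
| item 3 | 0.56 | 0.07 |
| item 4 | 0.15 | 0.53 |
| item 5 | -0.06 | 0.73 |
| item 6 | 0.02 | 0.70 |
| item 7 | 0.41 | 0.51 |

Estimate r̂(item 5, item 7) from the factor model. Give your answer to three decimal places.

0.348

r̂ = Σ λ_i·λ_j across factors = (-0.06)(0.41) + (0.73)(0.51)
  = -0.0246 +0.3723 = 0.3477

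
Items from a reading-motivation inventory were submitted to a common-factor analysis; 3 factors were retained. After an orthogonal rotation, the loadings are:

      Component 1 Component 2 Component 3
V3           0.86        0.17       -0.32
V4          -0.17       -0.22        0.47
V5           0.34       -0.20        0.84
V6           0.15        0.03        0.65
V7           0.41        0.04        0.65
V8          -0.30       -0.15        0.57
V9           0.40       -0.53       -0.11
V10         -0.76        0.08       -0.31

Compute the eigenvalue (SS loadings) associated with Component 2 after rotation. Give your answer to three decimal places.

SS loadings for Component 2 = 0.17² + (-0.22)² + (-0.20)² + 0.03² + 0.04² + (-0.15)² + (-0.53)² + 0.08² = 0.0289 + 0.0484 + 0.0400 + 0.0009 + 0.0016 + 0.0225 + 0.2809 + 0.0064 = 0.4296

0.430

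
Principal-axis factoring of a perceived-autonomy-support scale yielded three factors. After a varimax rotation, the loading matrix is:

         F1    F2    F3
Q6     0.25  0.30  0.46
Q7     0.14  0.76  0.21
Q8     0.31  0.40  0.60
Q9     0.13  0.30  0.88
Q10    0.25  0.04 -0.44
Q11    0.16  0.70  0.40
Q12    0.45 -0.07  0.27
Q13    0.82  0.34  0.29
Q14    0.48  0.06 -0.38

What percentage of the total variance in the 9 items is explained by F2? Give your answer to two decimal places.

SS loadings for F2 = 0.30² + 0.76² + 0.40² + 0.30² + 0.04² + 0.70² + (-0.07)² + 0.34² + 0.06² = 1.5333
With 9 standardized items, total variance = 9. Proportion = 1.5333/9 = 0.1704 → 17.04%.

17.04%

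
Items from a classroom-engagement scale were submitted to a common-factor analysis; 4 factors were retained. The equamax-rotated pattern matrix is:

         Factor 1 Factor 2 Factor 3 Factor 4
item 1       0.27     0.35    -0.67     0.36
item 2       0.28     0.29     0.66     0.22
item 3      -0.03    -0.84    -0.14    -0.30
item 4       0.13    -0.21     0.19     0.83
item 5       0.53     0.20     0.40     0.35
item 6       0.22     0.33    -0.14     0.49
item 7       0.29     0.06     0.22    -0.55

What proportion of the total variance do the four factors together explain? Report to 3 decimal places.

0.640

SS loadings by factor: 0.5825, 1.1088, 1.1682, 1.6220; total = 4.4815.
Total variance with 7 standardized items is 7, so the solution explains 4.4815/7 = 0.6402.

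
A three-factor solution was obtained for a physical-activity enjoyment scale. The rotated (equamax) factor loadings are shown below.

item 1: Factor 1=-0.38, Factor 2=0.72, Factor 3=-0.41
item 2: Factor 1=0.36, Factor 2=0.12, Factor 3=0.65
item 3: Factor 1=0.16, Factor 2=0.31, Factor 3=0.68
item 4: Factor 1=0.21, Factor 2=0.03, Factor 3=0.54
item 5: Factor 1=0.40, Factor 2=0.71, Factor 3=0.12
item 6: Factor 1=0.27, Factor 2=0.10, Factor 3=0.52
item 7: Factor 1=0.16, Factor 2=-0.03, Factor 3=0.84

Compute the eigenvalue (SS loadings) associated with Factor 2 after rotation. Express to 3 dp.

1.145

SS loadings for Factor 2 = 0.72² + 0.12² + 0.31² + 0.03² + 0.71² + 0.10² + (-0.03)² = 0.5184 + 0.0144 + 0.0961 + 0.0009 + 0.5041 + 0.0100 + 0.0009 = 1.1448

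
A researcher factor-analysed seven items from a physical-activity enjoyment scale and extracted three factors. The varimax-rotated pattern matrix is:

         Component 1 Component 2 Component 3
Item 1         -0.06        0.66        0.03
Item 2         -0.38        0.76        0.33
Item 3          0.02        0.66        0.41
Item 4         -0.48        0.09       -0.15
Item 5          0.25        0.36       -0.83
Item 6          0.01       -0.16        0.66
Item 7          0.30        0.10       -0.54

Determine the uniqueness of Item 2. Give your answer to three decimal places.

h² = (-0.38)² + 0.76² + 0.33² = 0.1444 + 0.5776 + 0.1089 = 0.8309
Uniqueness u² = 1 − h² = 1 − 0.8309 = 0.1691

0.169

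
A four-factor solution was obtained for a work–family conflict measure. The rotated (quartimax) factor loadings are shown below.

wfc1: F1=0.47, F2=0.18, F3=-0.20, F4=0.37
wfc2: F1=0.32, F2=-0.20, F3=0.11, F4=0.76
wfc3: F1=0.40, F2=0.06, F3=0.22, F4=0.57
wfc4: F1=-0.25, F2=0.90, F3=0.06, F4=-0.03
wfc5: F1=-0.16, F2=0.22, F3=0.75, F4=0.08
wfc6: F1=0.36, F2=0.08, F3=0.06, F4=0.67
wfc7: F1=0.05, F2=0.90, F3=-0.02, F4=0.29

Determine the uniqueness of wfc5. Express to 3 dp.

0.357

h² = (-0.16)² + 0.22² + 0.75² + 0.08² = 0.0256 + 0.0484 + 0.5625 + 0.0064 = 0.6429
Uniqueness u² = 1 − h² = 1 − 0.6429 = 0.3571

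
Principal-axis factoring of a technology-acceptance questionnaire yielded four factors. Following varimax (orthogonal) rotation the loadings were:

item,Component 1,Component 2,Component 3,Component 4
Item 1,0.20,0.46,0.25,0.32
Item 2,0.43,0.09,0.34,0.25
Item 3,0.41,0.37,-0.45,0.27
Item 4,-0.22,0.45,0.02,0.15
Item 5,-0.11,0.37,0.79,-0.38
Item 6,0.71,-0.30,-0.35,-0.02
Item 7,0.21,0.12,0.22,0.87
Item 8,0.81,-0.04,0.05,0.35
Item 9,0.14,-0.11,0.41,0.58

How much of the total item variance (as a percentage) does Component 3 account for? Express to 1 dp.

15.0%

SS loadings for Component 3 = 0.25² + 0.34² + (-0.45)² + 0.02² + 0.79² + (-0.35)² + 0.22² + 0.05² + 0.41² = 1.3466
With 9 standardized items, total variance = 9. Proportion = 1.3466/9 = 0.1496 → 14.96%.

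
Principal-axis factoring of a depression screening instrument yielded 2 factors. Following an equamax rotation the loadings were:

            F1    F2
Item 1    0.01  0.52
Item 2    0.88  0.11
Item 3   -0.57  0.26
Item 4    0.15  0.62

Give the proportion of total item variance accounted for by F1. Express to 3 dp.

0.280

SS loadings for F1 = 0.01² + 0.88² + (-0.57)² + 0.15² = 1.1219
Proportion of variance = 1.1219 / 4 = 0.2805.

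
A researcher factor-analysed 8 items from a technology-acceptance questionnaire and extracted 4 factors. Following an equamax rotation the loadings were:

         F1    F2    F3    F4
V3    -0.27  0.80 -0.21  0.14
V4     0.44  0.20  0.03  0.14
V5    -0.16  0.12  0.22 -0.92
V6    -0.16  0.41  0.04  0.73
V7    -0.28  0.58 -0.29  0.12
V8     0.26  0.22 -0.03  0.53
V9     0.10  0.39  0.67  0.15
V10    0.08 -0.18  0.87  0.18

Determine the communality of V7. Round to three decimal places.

0.513

h² = (-0.28)² + 0.58² + (-0.29)² + 0.12² = 0.0784 + 0.3364 + 0.0841 + 0.0144 = 0.5133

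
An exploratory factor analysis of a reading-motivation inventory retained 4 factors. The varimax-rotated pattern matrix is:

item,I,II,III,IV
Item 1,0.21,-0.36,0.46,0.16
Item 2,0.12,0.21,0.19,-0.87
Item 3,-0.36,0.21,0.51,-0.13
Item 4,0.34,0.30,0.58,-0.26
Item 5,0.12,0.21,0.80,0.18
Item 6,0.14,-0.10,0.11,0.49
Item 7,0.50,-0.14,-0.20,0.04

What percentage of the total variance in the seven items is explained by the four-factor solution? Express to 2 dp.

Communalities: 0.4109, 0.8515, 0.4507, 0.6096, 0.7309, 0.2818, 0.3112; Σh² = 3.6466.
Total variance with 7 standardized items is 7, so the solution explains 3.6466/7 = 0.5209 = 52.09%.

52.09%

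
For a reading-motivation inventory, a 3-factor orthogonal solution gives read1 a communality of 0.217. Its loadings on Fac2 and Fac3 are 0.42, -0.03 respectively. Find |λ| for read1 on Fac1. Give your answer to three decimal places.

Under orthogonal rotation h² = Σλ², so λ_Fac1² = h² − (0.1773) = 0.217 − 0.1773 = 0.0397.
|λ| = √0.0397 = 0.1992.

0.199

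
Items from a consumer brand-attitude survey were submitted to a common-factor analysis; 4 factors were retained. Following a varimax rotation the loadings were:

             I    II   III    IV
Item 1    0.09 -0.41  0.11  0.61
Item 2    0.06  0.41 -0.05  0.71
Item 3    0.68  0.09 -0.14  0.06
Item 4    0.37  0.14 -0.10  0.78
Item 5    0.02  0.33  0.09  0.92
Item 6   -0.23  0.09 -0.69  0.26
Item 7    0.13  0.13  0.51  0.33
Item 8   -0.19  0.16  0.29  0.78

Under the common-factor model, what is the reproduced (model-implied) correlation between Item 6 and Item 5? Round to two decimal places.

r̂ = Σ λ_i·λ_j across factors = (-0.23)(0.02) + (0.09)(0.33) + (-0.69)(0.09) + (0.26)(0.92)
  = -0.0046 +0.0297 -0.0621 +0.2392 = 0.2022

0.20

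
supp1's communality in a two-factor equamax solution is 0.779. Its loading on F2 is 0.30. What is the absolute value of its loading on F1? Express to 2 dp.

Under orthogonal rotation h² = Σλ², so λ_F1² = h² − (0.0900) = 0.779 − 0.0900 = 0.6890.
|λ| = √0.6890 = 0.8301.

0.83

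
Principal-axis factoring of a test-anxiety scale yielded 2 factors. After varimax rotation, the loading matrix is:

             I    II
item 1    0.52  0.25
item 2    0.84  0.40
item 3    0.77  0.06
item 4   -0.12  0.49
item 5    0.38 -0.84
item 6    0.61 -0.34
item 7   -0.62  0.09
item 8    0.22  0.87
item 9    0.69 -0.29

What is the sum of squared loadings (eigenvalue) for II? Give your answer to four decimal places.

SS loadings for II = 0.25² + 0.40² + 0.06² + 0.49² + (-0.84)² + (-0.34)² + 0.09² + 0.87² + (-0.29)² = 0.0625 + 0.1600 + 0.0036 + 0.2401 + 0.7056 + 0.1156 + 0.0081 + 0.7569 + 0.0841 = 2.1365

2.1365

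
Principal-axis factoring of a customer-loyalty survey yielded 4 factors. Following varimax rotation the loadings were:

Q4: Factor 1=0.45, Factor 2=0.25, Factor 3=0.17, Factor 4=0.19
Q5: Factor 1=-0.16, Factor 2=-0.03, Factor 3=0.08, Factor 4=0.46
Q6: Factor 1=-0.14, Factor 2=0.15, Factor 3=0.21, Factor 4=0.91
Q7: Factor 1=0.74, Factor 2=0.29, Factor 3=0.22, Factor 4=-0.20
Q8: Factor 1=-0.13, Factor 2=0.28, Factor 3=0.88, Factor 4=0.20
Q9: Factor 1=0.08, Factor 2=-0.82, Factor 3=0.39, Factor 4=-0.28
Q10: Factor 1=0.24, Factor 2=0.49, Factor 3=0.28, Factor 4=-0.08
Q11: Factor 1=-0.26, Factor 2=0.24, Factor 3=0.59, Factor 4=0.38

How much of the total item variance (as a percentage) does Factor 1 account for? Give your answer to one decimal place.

SS loadings for Factor 1 = 0.45² + (-0.16)² + (-0.14)² + 0.74² + (-0.13)² + 0.08² + 0.24² + (-0.26)² = 0.9438
With 8 standardized items, total variance = 8. Proportion = 0.9438/8 = 0.1180 → 11.80%.

11.8%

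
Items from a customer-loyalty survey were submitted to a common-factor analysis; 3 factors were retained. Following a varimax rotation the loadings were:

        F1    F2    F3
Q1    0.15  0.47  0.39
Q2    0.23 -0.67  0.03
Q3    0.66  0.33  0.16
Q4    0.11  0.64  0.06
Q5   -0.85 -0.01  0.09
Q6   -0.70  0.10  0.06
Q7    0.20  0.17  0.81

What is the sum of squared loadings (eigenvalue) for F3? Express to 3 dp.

SS loadings for F3 = 0.39² + 0.03² + 0.16² + 0.06² + 0.09² + 0.06² + 0.81² = 0.1521 + 0.0009 + 0.0256 + 0.0036 + 0.0081 + 0.0036 + 0.6561 = 0.8500

0.850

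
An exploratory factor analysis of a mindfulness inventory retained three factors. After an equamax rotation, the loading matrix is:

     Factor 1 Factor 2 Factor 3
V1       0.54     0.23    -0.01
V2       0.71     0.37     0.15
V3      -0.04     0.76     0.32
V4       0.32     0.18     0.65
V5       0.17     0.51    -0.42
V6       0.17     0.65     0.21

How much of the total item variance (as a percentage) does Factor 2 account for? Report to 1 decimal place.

24.7%

SS loadings for Factor 2 = 0.23² + 0.37² + 0.76² + 0.18² + 0.51² + 0.65² = 1.4824
With 6 standardized items, total variance = 6. Proportion = 1.4824/6 = 0.2471 → 24.71%.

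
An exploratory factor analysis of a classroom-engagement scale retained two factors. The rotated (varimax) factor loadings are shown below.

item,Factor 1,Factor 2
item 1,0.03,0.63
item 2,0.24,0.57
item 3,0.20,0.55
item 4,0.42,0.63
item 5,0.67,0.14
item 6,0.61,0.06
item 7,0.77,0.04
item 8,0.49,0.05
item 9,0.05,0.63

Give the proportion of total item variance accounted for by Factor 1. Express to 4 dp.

0.2146

SS loadings for Factor 1 = 0.03² + 0.24² + 0.20² + 0.42² + 0.67² + 0.61² + 0.77² + 0.49² + 0.05² = 1.9314
Proportion of variance = 1.9314 / 9 = 0.2146.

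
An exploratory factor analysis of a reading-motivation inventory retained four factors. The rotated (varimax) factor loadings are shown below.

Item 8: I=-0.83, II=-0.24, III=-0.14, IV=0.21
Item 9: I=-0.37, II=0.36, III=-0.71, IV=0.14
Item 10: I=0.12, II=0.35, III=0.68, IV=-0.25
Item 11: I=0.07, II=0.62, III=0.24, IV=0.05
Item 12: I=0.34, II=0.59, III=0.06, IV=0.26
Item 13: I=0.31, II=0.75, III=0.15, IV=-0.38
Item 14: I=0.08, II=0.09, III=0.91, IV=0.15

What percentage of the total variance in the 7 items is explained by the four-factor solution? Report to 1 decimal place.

SS loadings by factor: 1.0632, 1.6128, 1.8979, 0.3632; total = 4.9371.
Total variance with 7 standardized items is 7, so the solution explains 4.9371/7 = 0.7053 = 70.53%.

70.5%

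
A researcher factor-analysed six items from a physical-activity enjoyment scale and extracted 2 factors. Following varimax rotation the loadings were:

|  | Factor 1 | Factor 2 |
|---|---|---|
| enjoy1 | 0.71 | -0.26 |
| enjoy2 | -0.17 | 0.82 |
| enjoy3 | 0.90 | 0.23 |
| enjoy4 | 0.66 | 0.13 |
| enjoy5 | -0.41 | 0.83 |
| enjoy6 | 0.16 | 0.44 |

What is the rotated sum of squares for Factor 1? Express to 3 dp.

1.972

SS loadings for Factor 1 = 0.71² + (-0.17)² + 0.90² + 0.66² + (-0.41)² + 0.16² = 0.5041 + 0.0289 + 0.8100 + 0.4356 + 0.1681 + 0.0256 = 1.9723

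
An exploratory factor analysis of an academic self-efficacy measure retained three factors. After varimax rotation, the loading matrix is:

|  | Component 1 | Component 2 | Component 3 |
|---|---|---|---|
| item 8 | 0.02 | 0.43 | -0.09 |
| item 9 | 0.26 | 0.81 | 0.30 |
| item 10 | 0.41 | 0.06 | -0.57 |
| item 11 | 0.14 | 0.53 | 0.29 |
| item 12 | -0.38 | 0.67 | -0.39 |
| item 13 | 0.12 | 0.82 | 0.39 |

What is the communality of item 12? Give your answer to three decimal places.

h² = (-0.38)² + 0.67² + (-0.39)² = 0.1444 + 0.4489 + 0.1521 = 0.7454

0.745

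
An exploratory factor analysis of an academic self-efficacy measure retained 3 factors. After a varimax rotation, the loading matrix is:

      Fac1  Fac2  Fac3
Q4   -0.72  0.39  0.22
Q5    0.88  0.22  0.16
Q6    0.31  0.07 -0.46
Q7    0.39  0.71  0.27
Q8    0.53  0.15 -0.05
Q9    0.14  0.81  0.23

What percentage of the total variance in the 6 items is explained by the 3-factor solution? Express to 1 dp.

60.7%

SS loadings by factor: 1.8415, 1.3881, 0.4139; total = 3.6435.
Total variance with 6 standardized items is 6, so the solution explains 3.6435/6 = 0.6072 = 60.73%.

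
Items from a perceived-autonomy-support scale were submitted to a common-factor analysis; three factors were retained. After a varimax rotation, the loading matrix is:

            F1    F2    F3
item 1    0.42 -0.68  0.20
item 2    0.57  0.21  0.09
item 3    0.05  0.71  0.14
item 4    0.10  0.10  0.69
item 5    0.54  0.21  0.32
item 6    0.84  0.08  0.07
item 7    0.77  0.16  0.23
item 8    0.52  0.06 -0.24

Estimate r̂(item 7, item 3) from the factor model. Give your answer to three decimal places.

r̂ = Σ λ_i·λ_j across factors = (0.77)(0.05) + (0.16)(0.71) + (0.23)(0.14)
  = +0.0385 +0.1136 +0.0322 = 0.1843

0.184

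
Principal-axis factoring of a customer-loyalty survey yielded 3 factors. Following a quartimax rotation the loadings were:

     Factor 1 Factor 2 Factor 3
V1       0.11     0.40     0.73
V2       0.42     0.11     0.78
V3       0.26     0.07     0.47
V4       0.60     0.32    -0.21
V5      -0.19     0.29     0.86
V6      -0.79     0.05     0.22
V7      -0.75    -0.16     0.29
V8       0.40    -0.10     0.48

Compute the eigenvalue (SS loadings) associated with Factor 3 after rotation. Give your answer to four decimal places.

SS loadings for Factor 3 = 0.73² + 0.78² + 0.47² + (-0.21)² + 0.86² + 0.22² + 0.29² + 0.48² = 0.5329 + 0.6084 + 0.2209 + 0.0441 + 0.7396 + 0.0484 + 0.0841 + 0.2304 = 2.5088

2.5088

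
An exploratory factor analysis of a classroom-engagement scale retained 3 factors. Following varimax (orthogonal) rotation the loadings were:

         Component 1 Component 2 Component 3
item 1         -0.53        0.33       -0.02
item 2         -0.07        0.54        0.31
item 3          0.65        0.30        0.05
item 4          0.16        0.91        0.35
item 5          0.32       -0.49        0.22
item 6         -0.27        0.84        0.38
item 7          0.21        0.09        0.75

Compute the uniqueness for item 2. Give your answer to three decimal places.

h² = (-0.07)² + 0.54² + 0.31² = 0.0049 + 0.2916 + 0.0961 = 0.3926
Uniqueness u² = 1 − h² = 1 − 0.3926 = 0.6074

0.607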